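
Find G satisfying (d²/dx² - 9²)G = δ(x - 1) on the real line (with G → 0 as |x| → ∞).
-\frac{e^{-9|x - 1|}}{18}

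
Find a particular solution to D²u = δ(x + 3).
\frac{|x + 3|}{2}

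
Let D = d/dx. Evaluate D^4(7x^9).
21168 x^{5}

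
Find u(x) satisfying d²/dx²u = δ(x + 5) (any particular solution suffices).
\frac{|x + 5|}{2}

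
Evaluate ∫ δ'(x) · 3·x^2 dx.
0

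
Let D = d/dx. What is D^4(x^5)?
120 x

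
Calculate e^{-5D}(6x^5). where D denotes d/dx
6 x^{5} - 150 x^{4} + 1500 x^{3} - 7500 x^{2} + 18750 x - 18750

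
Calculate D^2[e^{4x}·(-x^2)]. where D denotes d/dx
\left(- 16 x^{2} - 16 x - 2\right) e^{4 x}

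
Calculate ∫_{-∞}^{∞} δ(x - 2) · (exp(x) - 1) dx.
-1 + e^{2}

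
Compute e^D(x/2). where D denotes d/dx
\frac{x}{2} + \frac{1}{2}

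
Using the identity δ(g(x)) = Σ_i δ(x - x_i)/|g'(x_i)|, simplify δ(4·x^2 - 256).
\frac{\delta(x - 8) + \delta(x + 8)}{64}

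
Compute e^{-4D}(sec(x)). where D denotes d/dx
\sec{\left(x - 4 \right)}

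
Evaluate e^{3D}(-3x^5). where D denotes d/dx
- 3 x^{5} - 45 x^{4} - 270 x^{3} - 810 x^{2} - 1215 x - 729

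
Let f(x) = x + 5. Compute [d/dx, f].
1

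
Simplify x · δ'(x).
-\delta(x)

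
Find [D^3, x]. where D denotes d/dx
3D^{2}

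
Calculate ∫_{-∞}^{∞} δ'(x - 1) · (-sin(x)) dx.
\cos{\left(1 \right)}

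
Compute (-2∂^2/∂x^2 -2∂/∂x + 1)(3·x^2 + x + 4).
3 x^{2} - 11 x - 10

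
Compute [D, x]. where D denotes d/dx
1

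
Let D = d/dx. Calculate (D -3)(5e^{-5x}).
- 40 e^{- 5 x}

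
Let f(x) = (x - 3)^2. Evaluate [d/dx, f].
2 x - 6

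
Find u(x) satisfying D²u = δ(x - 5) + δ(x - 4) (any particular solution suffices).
\frac{|x - 5|}{2} + \frac{|x - 4|}{2}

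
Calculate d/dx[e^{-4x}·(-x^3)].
x^{2} \left(4 x - 3\right) e^{- 4 x}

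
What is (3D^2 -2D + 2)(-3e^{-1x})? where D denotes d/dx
- 21 e^{- x}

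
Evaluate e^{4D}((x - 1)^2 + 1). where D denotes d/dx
x^{2} + 6 x + 10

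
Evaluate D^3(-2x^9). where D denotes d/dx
- 1008 x^{6}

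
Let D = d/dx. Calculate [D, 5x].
5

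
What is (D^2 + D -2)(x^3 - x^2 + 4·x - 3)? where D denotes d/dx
- 2 x^{3} + 5 x^{2} - 4 x + 8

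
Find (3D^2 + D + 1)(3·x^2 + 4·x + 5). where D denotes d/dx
3 x^{2} + 10 x + 27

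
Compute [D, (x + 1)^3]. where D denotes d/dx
3 \left(x + 1\right)^{2}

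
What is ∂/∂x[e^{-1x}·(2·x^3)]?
2 x^{2} \left(3 - x\right) e^{- x}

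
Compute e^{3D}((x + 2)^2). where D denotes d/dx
x^{2} + 10 x + 25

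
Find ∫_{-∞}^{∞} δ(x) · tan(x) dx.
0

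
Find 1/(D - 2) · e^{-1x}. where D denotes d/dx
- \frac{e^{- x}}{3}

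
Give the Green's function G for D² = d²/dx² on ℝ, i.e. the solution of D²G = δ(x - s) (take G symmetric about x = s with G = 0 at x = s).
\frac{|x - s|}{2}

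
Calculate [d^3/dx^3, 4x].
12\frac{d^{2}}{dx^{2}}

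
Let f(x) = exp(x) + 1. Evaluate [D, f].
e^{x}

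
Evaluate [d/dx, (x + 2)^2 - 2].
2 x + 4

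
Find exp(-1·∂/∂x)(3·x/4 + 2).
\frac{3 x}{4} + \frac{5}{4}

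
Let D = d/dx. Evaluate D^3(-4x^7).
- 840 x^{4}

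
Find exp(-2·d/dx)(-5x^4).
- 5 x^{4} + 40 x^{3} - 120 x^{2} + 160 x - 80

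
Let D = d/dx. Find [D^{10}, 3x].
30D^{9}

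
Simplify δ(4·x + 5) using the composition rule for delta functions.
\frac{\delta(x + 5/4)}{4}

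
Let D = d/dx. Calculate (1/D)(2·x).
x^{2}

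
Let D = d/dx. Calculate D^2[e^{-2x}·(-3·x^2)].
6 \left(- 2 x^{2} + 4 x - 1\right) e^{- 2 x}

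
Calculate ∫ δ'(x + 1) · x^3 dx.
-3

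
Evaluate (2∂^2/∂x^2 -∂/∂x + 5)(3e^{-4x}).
123 e^{- 4 x}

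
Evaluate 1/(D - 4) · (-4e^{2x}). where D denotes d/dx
2 e^{2 x}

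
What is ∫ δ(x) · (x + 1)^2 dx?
1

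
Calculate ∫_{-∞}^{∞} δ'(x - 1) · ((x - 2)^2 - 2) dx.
2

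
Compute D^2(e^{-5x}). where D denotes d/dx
25 e^{- 5 x}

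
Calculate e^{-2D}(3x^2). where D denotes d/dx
3 x^{2} - 12 x + 12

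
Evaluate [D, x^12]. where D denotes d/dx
12 x^{11}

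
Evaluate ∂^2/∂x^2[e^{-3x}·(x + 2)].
3 \left(3 x + 4\right) e^{- 3 x}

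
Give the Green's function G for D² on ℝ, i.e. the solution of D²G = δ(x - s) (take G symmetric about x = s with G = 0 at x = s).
\frac{|x - s|}{2}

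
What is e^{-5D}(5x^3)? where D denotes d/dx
5 x^{3} - 75 x^{2} + 375 x - 625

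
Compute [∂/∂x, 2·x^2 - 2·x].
4 x - 2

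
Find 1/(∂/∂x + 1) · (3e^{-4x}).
- e^{- 4 x}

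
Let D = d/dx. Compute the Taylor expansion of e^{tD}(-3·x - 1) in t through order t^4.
- 3 t - 3 x - 1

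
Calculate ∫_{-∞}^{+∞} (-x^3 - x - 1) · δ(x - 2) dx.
-11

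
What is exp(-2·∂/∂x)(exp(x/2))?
e^{\frac{x}{2} - 1}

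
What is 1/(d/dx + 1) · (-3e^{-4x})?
e^{- 4 x}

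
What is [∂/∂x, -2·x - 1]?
-2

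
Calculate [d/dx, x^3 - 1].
3 x^{2}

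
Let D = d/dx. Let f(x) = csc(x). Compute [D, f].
- \cot{\left(x \right)} \csc{\left(x \right)}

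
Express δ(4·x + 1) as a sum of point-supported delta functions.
\frac{\delta(x + 1/4)}{4}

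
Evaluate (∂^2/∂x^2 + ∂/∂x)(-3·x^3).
9 x \left(- x - 2\right)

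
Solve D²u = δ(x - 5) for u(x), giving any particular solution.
\frac{|x - 5|}{2}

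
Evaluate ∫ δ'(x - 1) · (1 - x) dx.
1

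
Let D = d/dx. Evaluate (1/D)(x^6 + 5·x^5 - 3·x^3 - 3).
\frac{x^{7}}{7} + \frac{5 x^{6}}{6} - \frac{3 x^{4}}{4} - 3 x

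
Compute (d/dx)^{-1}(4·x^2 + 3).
\frac{4 x^{3}}{3} + 3 x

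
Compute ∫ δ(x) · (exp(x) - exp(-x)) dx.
0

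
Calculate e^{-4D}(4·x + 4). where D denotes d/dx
4 x - 12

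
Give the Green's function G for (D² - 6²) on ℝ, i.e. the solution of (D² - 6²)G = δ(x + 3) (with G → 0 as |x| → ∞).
-\frac{e^{-6|x + 3|}}{12}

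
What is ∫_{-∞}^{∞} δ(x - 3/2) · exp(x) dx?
e^{\frac{3}{2}}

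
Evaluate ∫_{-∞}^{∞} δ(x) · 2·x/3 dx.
0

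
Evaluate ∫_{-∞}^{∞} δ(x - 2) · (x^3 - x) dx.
6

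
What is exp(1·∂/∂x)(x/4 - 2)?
\frac{x}{4} - \frac{7}{4}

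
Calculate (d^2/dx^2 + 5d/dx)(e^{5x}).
50 e^{5 x}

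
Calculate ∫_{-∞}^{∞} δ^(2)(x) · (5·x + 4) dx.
0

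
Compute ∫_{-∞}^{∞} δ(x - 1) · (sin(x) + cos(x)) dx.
\cos{\left(1 \right)} + \sin{\left(1 \right)}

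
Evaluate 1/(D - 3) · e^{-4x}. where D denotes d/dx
- \frac{e^{- 4 x}}{7}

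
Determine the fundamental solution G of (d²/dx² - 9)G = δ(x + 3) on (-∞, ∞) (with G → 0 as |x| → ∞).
-\frac{e^{-3|x + 3|}}{6}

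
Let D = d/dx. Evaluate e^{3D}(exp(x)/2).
\frac{e^{x + 3}}{2}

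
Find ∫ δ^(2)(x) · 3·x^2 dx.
6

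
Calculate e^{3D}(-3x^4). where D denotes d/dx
- 3 x^{4} - 36 x^{3} - 162 x^{2} - 324 x - 243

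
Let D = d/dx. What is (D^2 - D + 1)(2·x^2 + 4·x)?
2 x^{2}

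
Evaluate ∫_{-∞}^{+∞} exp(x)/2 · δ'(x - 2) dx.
- \frac{e^{2}}{2}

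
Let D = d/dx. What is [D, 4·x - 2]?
4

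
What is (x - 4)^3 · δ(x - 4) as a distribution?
0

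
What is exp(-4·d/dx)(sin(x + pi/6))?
\sin{\left(x - 4 + \frac{\pi}{6} \right)}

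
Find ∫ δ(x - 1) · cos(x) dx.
\cos{\left(1 \right)}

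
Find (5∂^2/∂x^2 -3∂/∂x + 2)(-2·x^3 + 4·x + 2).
- 4 x^{3} + 18 x^{2} - 52 x - 8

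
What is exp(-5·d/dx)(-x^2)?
- x^{2} + 10 x - 25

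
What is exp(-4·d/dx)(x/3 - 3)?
\frac{x}{3} - \frac{13}{3}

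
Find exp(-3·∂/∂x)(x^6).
x^{6} - 18 x^{5} + 135 x^{4} - 540 x^{3} + 1215 x^{2} - 1458 x + 729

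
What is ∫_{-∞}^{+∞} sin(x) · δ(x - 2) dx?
\sin{\left(2 \right)}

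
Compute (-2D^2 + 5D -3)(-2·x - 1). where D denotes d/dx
6 x - 7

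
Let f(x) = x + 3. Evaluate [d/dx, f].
1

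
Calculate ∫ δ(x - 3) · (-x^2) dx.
-9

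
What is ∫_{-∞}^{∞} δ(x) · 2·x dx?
0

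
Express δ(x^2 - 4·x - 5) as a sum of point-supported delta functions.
\frac{\delta(x + 1) + \delta(x - 5)}{6}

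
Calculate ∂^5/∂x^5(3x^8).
20160 x^{3}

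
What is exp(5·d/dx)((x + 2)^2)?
x^{2} + 14 x + 49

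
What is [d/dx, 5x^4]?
20 x^{3}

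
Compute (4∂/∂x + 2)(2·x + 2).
4 x + 12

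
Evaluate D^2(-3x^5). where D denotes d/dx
- 60 x^{3}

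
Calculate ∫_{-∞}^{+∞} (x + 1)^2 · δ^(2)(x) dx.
2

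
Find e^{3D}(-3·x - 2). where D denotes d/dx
- 3 x - 11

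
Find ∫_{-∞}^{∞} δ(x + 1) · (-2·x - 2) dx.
0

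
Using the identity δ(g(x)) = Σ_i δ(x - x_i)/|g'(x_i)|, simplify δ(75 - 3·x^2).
\frac{\delta(x - 5) + \delta(x + 5)}{30}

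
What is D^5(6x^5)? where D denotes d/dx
720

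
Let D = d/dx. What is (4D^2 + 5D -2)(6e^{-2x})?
24 e^{- 2 x}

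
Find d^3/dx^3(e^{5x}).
125 e^{5 x}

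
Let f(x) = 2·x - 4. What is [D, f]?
2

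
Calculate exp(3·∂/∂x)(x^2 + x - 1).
x^{2} + 7 x + 11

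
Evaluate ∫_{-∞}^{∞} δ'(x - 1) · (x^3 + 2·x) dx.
-5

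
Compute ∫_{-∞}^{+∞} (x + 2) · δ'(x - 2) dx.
-1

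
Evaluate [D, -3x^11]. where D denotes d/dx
- 33 x^{10}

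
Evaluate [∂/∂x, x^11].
11 x^{10}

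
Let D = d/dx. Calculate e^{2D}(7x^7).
7 x^{7} + 98 x^{6} + 588 x^{5} + 1960 x^{4} + 3920 x^{3} + 4704 x^{2} + 3136 x + 896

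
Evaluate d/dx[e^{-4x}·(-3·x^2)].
6 x \left(2 x - 1\right) e^{- 4 x}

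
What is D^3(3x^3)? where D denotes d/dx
18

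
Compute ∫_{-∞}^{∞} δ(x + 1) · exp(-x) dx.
e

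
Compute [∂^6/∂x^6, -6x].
-36\frac{d^{5}}{dx^{5}}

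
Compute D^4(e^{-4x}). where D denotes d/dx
256 e^{- 4 x}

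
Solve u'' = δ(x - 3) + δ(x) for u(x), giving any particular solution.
\frac{|x - 3|}{2} + \frac{|x|}{2}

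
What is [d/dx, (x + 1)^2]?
2 x + 2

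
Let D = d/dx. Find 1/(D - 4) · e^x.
- \frac{e^{x}}{3}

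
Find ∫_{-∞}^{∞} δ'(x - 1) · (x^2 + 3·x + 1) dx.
-5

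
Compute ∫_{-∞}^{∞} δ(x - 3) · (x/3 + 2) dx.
3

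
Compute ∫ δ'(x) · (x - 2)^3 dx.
-12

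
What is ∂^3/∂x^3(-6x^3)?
-36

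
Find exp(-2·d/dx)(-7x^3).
- 7 x^{3} + 42 x^{2} - 84 x + 56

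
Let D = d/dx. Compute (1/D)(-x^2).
- \frac{x^{3}}{3}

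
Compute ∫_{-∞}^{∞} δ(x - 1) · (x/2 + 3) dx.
\frac{7}{2}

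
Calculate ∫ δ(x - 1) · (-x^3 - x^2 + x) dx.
-1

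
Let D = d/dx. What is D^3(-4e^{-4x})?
256 e^{- 4 x}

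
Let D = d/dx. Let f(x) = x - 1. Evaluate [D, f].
1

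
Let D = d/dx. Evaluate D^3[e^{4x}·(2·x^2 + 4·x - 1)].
\left(128 x^{2} + 448 x + 176\right) e^{4 x}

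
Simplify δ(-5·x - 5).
\frac{\delta(x + 1)}{5}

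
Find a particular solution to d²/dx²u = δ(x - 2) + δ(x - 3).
\frac{|x - 2|}{2} + \frac{|x - 3|}{2}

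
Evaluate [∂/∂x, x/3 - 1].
\frac{1}{3}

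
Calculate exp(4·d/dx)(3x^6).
3 x^{6} + 72 x^{5} + 720 x^{4} + 3840 x^{3} + 11520 x^{2} + 18432 x + 12288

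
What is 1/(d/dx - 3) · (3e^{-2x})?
- \frac{3 e^{- 2 x}}{5}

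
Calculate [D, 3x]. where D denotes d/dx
3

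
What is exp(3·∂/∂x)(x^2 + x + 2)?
x^{2} + 7 x + 14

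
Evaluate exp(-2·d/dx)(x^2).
x^{2} - 4 x + 4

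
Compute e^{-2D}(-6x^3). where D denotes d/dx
- 6 x^{3} + 36 x^{2} - 72 x + 48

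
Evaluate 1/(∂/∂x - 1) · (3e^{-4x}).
- \frac{3 e^{- 4 x}}{5}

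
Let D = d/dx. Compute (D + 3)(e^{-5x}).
- 2 e^{- 5 x}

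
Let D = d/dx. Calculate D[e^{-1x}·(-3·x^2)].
3 x \left(x - 2\right) e^{- x}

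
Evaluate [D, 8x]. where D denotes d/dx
8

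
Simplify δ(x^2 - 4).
\frac{\delta(x + 2) + \delta(x - 2)}{4}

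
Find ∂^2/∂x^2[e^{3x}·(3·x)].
\left(27 x + 18\right) e^{3 x}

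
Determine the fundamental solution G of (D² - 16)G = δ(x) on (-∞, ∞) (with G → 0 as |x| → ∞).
-\frac{e^{-4|x|}}{8}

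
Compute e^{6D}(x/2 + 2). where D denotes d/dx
\frac{x}{2} + 5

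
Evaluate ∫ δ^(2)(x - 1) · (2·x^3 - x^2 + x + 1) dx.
10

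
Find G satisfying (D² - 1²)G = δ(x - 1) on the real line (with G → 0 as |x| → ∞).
-\frac{e^{-|x - 1|}}{2}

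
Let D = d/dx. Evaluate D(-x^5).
- 5 x^{4}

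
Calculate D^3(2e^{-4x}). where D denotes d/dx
- 128 e^{- 4 x}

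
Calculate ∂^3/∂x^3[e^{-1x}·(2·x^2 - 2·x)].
2 \left(- x^{2} + 7 x - 9\right) e^{- x}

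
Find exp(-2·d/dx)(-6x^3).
- 6 x^{3} + 36 x^{2} - 72 x + 48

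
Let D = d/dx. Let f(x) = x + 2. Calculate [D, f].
1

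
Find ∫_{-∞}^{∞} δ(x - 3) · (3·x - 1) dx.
8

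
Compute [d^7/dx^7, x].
7\frac{d^{6}}{dx^{6}}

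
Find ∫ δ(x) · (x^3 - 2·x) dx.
0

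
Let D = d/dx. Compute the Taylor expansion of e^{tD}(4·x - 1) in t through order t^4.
4 t + 4 x - 1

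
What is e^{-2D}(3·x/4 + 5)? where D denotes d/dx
\frac{3 x}{4} + \frac{7}{2}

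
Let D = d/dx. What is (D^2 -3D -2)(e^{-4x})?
26 e^{- 4 x}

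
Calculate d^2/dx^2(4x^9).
288 x^{7}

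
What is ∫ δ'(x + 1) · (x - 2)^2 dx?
6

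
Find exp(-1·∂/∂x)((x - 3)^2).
x^{2} - 8 x + 16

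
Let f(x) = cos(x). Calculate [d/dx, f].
- \sin{\left(x \right)}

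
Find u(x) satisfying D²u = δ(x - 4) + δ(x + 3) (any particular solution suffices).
\frac{|x - 4|}{2} + \frac{|x + 3|}{2}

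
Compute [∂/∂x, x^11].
11 x^{10}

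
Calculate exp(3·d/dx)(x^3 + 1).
x^{3} + 9 x^{2} + 27 x + 28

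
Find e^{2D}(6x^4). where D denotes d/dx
6 x^{4} + 48 x^{3} + 144 x^{2} + 192 x + 96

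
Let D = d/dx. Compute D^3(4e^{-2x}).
- 32 e^{- 2 x}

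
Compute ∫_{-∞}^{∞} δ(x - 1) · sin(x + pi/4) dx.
\sin{\left(\frac{\pi}{4} + 1 \right)}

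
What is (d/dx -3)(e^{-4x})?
- 7 e^{- 4 x}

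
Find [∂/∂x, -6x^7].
- 42 x^{6}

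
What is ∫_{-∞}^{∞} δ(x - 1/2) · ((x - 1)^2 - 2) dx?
- \frac{7}{4}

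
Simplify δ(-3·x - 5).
\frac{\delta(x + 5/3)}{3}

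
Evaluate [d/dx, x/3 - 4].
\frac{1}{3}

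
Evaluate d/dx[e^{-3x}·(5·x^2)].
5 x \left(2 - 3 x\right) e^{- 3 x}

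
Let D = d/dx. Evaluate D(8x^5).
40 x^{4}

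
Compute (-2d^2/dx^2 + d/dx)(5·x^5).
25 x^{3} \left(x - 8\right)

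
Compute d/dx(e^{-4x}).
- 4 e^{- 4 x}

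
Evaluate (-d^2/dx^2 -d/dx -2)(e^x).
- 4 e^{x}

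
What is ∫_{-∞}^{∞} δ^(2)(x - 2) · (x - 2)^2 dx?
2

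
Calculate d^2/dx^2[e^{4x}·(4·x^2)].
\left(64 x^{2} + 64 x + 8\right) e^{4 x}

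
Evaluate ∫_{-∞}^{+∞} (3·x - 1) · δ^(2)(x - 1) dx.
0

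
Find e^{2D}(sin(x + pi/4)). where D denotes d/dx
\sin{\left(x + \frac{\pi}{4} + 2 \right)}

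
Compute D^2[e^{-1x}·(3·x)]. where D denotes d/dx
3 \left(x - 2\right) e^{- x}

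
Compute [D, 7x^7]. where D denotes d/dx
49 x^{6}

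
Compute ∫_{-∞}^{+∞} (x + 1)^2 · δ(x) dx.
1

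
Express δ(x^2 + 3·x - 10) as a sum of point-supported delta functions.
\frac{\delta(x + 5) + \delta(x - 2)}{7}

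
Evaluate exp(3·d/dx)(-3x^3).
- 3 x^{3} - 27 x^{2} - 81 x - 81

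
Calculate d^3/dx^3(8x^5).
480 x^{2}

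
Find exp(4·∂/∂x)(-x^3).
- x^{3} - 12 x^{2} - 48 x - 64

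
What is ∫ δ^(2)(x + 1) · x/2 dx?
0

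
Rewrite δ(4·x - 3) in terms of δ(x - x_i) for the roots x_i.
\frac{\delta(x - 3/4)}{4}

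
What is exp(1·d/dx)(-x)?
- x - 1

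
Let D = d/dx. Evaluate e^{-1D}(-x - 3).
- x - 2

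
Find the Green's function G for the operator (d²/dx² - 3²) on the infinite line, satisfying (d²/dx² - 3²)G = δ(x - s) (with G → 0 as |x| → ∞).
-\frac{e^{-3|x-s|}}{6}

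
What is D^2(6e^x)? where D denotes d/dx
6 e^{x}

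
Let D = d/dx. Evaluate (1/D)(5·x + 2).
\frac{5 x^{2}}{2} + 2 x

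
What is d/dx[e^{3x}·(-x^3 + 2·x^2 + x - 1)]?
\left(- 3 x^{3} + 3 x^{2} + 7 x - 2\right) e^{3 x}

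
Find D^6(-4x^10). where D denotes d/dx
- 604800 x^{4}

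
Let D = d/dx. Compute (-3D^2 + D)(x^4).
4 x^{2} \left(x - 9\right)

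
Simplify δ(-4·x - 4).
\frac{\delta(x + 1)}{4}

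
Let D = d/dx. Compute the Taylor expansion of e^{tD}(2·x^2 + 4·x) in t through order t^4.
2 t^{2} + 4 t \left(x + 1\right) + 2 x^{2} + 4 x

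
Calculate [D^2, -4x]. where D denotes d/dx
-8D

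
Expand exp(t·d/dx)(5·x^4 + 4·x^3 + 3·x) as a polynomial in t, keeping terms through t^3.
t^{3} \left(20 x + 4\right) + 6 t^{2} x \left(5 x + 2\right) + t \left(20 x^{3} + 12 x^{2} + 3\right) + 5 x^{4} + 4 x^{3} + 3 x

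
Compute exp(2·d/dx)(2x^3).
2 x^{3} + 12 x^{2} + 24 x + 16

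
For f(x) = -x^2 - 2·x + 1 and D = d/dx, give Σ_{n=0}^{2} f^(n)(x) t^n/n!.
- t^{2} - 2 t \left(x + 1\right) - x^{2} - 2 x + 1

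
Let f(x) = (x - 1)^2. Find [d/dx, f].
2 x - 2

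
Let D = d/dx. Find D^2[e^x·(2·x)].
2 \left(x + 2\right) e^{x}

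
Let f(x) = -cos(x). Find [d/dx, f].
\sin{\left(x \right)}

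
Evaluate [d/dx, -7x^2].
- 14 x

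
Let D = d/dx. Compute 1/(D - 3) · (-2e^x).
e^{x}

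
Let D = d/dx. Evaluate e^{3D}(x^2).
x^{2} + 6 x + 9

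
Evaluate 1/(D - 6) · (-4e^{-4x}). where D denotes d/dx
\frac{2 e^{- 4 x}}{5}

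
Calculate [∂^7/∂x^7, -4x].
-28\frac{d^{6}}{dx^{6}}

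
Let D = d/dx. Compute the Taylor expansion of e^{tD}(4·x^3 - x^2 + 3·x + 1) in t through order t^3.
4 t^{3} + t^{2} \left(12 x - 1\right) + t \left(12 x^{2} - 2 x + 3\right) + 4 x^{3} - x^{2} + 3 x + 1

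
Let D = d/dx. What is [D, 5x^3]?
15 x^{2}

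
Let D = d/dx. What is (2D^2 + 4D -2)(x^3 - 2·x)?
- 2 x^{3} + 12 x^{2} + 16 x - 8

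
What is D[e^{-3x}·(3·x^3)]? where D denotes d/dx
9 x^{2} \left(1 - x\right) e^{- 3 x}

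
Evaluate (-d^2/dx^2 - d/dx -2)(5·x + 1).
- 10 x - 7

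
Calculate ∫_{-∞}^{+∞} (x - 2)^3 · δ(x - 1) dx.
-1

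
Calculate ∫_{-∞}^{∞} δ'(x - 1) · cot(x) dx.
\frac{1}{\sin^{2}{\left(1 \right)}}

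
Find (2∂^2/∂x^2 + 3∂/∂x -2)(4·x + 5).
2 - 8 x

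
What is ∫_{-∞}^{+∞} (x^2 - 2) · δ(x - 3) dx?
7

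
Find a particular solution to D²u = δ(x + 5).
\frac{|x + 5|}{2}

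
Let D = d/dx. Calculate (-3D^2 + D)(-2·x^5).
10 x^{3} \left(12 - x\right)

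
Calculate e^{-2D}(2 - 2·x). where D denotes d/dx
6 - 2 x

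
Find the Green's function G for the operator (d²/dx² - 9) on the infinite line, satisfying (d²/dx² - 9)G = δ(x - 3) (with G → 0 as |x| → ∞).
-\frac{e^{-3|x - 3|}}{6}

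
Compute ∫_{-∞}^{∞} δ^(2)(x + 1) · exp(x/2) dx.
\frac{1}{4 e^{\frac{1}{2}}}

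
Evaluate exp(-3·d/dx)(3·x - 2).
3 x - 11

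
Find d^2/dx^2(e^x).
e^{x}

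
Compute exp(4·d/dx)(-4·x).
- 4 x - 16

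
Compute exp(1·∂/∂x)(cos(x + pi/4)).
\cos{\left(x + \frac{\pi}{4} + 1 \right)}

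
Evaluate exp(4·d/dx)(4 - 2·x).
- 2 x - 4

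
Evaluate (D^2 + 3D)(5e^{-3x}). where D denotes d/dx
0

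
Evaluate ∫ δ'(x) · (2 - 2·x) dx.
2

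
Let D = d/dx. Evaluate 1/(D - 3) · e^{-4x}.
- \frac{e^{- 4 x}}{7}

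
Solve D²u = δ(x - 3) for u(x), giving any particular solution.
\frac{|x - 3|}{2}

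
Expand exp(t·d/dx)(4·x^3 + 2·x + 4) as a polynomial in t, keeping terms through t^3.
4 t^{3} + 12 t^{2} x + 2 t \left(6 x^{2} + 1\right) + 4 x^{3} + 2 x + 4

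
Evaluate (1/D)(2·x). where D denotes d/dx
x^{2}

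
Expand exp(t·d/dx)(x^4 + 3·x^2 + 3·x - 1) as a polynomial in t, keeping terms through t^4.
t^{4} + 4 t^{3} x + t^{2} \left(6 x^{2} + 3\right) + t \left(4 x^{3} + 6 x + 3\right) + x^{4} + 3 x^{2} + 3 x - 1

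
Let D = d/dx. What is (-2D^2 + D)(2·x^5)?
10 x^{3} \left(x - 8\right)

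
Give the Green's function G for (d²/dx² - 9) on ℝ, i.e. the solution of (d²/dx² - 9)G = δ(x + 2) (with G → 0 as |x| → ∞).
-\frac{e^{-3|x + 2|}}{6}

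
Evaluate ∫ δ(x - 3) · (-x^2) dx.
-9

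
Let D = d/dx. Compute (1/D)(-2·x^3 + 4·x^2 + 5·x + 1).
- \frac{x^{4}}{2} + \frac{4 x^{3}}{3} + \frac{5 x^{2}}{2} + x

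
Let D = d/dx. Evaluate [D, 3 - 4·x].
-4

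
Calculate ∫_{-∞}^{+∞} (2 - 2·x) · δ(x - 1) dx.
0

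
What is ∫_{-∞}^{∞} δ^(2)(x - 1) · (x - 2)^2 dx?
2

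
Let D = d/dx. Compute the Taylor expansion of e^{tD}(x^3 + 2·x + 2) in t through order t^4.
t^{3} + 3 t^{2} x + t \left(3 x^{2} + 2\right) + x^{3} + 2 x + 2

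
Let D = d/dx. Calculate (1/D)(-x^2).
- \frac{x^{3}}{3}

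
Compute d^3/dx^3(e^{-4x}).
- 64 e^{- 4 x}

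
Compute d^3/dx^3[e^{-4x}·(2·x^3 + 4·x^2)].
4 \left(- 32 x^{3} + 8 x^{2} + 60 x - 21\right) e^{- 4 x}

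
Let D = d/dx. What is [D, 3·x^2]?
6 x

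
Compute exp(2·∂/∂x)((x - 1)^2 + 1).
x^{2} + 2 x + 2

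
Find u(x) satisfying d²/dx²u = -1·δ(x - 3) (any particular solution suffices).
-\frac{|x - 3|}{2}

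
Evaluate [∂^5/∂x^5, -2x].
-10\frac{d^{4}}{dx^{4}}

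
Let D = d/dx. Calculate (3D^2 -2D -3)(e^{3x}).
18 e^{3 x}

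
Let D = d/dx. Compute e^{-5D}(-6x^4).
- 6 x^{4} + 120 x^{3} - 900 x^{2} + 3000 x - 3750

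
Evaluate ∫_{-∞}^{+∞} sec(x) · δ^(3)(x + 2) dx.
\left(5 + 6 \tan^{2}{\left(2 \right)}\right) \tan{\left(2 \right)} \sec{\left(2 \right)}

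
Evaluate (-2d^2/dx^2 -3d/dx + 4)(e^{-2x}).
2 e^{- 2 x}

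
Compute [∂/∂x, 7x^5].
35 x^{4}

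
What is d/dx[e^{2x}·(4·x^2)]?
8 x \left(x + 1\right) e^{2 x}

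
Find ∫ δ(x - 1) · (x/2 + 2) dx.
\frac{5}{2}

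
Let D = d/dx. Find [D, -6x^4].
- 24 x^{3}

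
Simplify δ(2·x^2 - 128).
\frac{\delta(x - 8) + \delta(x + 8)}{32}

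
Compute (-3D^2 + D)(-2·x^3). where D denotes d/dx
6 x \left(6 - x\right)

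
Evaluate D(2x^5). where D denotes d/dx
10 x^{4}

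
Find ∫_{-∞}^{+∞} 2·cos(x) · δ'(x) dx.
0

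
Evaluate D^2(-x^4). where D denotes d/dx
- 12 x^{2}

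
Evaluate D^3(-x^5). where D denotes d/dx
- 60 x^{2}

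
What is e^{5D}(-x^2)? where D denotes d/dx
- x^{2} - 10 x - 25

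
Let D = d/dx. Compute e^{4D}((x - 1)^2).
x^{2} + 6 x + 9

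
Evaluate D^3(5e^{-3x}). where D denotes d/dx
- 135 e^{- 3 x}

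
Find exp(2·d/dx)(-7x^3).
- 7 x^{3} - 42 x^{2} - 84 x - 56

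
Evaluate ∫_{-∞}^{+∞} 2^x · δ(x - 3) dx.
8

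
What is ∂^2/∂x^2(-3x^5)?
- 60 x^{3}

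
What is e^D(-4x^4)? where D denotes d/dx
- 4 x^{4} - 16 x^{3} - 24 x^{2} - 16 x - 4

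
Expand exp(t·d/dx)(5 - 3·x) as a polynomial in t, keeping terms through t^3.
- 3 t - 3 x + 5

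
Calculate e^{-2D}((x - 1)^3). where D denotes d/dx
x^{3} - 9 x^{2} + 27 x - 27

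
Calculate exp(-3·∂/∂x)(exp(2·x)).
e^{2 x - 6}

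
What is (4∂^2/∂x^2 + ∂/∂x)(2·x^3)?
6 x \left(x + 8\right)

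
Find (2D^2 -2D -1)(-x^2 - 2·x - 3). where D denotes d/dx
x^{2} + 6 x + 3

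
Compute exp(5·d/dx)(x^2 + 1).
x^{2} + 10 x + 26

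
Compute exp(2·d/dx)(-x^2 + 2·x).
x \left(- x - 2\right)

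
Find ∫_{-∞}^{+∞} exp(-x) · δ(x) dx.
1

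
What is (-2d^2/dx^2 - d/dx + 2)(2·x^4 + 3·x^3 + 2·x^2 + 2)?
4 x^{4} - 2 x^{3} - 53 x^{2} - 40 x - 4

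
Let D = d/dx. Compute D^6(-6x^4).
0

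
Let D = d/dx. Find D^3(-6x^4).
- 144 x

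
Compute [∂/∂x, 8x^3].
24 x^{2}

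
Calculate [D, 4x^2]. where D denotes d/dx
8 x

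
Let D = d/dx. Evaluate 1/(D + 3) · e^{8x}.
\frac{e^{8 x}}{11}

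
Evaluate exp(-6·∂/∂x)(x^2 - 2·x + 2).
x^{2} - 14 x + 50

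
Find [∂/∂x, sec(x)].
\tan{\left(x \right)} \sec{\left(x \right)}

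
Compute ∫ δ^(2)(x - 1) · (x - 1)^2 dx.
2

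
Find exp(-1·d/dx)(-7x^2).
- 7 x^{2} + 14 x - 7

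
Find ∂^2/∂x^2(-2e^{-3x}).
- 18 e^{- 3 x}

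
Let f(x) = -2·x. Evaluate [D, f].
-2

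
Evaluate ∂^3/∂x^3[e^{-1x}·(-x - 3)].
x e^{- x}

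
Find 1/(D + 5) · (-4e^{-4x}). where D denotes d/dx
- 4 e^{- 4 x}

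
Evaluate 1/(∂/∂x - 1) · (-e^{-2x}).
\frac{e^{- 2 x}}{3}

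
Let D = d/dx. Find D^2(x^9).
72 x^{7}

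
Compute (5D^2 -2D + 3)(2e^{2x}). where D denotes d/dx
38 e^{2 x}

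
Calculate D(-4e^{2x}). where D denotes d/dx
- 8 e^{2 x}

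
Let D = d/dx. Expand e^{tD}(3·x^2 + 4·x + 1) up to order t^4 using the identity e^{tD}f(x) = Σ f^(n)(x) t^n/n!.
3 t^{2} + 2 t \left(3 x + 2\right) + 3 x^{2} + 4 x + 1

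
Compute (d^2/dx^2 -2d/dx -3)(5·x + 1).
- 15 x - 13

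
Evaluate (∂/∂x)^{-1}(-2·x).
- x^{2}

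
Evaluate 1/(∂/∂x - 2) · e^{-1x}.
- \frac{e^{- x}}{3}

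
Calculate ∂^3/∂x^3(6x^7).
1260 x^{4}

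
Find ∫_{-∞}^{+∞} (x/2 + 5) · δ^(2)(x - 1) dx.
0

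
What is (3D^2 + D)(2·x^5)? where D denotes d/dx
10 x^{3} \left(x + 12\right)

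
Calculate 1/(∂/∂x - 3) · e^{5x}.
\frac{e^{5 x}}{2}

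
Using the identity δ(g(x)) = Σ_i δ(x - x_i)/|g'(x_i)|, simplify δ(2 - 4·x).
\frac{\delta(x - 1/2)}{4}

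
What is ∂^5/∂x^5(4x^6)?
2880 x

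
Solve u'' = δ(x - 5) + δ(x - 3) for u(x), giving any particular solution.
\frac{|x - 5|}{2} + \frac{|x - 3|}{2}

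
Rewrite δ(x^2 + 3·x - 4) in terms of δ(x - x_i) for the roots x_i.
\frac{\delta(x - 1) + \delta(x + 4)}{5}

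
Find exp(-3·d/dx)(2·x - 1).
2 x - 7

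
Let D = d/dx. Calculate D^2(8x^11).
880 x^{9}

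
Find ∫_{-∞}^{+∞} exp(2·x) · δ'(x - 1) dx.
- 2 e^{2}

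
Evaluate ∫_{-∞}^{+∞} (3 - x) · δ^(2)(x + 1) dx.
0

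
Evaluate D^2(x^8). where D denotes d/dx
56 x^{6}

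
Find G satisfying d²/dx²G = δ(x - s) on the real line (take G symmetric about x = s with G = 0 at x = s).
\frac{|x - s|}{2}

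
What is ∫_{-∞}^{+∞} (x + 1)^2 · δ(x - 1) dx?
4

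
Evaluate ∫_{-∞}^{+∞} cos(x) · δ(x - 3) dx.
\cos{\left(3 \right)}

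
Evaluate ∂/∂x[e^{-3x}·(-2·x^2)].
2 x \left(3 x - 2\right) e^{- 3 x}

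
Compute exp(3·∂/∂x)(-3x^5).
- 3 x^{5} - 45 x^{4} - 270 x^{3} - 810 x^{2} - 1215 x - 729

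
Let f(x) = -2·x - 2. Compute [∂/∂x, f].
-2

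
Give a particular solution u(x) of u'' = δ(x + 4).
\frac{|x + 4|}{2}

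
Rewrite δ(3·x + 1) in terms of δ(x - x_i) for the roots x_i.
\frac{\delta(x + 1/3)}{3}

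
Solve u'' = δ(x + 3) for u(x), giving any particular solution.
\frac{|x + 3|}{2}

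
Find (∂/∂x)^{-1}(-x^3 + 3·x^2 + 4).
- \frac{x^{4}}{4} + x^{3} + 4 x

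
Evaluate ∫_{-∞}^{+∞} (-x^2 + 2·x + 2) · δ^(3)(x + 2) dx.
0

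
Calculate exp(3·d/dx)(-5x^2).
- 5 x^{2} - 30 x - 45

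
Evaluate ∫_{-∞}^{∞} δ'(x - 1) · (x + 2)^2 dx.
-6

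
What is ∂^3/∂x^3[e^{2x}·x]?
\left(8 x + 12\right) e^{2 x}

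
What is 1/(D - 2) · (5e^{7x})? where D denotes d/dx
e^{7 x}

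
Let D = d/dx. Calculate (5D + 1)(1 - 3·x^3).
- 3 x^{3} - 45 x^{2} + 1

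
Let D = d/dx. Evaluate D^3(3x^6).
360 x^{3}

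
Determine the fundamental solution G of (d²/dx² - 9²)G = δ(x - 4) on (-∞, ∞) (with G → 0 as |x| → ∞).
-\frac{e^{-9|x - 4|}}{18}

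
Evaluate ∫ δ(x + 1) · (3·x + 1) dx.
-2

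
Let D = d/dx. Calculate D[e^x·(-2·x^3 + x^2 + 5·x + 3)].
\left(- 2 x^{3} - 5 x^{2} + 7 x + 8\right) e^{x}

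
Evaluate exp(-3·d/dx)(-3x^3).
- 3 x^{3} + 27 x^{2} - 81 x + 81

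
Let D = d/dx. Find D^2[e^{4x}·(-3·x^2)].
\left(- 48 x^{2} - 48 x - 6\right) e^{4 x}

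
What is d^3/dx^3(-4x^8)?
- 1344 x^{5}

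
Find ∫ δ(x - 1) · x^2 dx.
1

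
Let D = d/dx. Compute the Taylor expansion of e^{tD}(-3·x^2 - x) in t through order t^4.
- 3 t^{2} - t \left(6 x + 1\right) - 3 x^{2} - x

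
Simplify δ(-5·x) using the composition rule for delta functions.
\frac{\delta(x)}{5}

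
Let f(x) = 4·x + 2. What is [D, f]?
4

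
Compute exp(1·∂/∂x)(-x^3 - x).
- x^{3} - 3 x^{2} - 4 x - 2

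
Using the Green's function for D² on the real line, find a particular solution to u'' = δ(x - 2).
\frac{|x - 2|}{2}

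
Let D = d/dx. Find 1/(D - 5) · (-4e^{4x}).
4 e^{4 x}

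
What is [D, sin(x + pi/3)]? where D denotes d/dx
\cos{\left(x + \frac{\pi}{3} \right)}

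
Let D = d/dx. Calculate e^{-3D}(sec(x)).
\sec{\left(x - 3 \right)}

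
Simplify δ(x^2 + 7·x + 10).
\frac{\delta(x + 2) + \delta(x + 5)}{3}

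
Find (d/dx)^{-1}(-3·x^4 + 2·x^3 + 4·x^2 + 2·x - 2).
- \frac{3 x^{5}}{5} + \frac{x^{4}}{2} + \frac{4 x^{3}}{3} + x^{2} - 2 x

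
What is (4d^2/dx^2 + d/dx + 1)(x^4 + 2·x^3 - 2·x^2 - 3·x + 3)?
x^{4} + 6 x^{3} + 52 x^{2} + 41 x - 16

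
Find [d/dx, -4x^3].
- 12 x^{2}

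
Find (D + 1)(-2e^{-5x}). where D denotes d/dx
8 e^{- 5 x}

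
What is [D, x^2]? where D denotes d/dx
2 x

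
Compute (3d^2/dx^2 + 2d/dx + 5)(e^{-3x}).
26 e^{- 3 x}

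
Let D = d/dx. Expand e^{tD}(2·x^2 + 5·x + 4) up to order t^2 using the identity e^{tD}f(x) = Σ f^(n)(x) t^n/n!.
2 t^{2} + t \left(4 x + 5\right) + 2 x^{2} + 5 x + 4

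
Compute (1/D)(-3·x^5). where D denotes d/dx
- \frac{x^{6}}{2}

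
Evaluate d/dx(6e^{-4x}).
- 24 e^{- 4 x}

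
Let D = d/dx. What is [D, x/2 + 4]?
\frac{1}{2}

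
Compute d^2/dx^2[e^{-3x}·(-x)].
3 \left(2 - 3 x\right) e^{- 3 x}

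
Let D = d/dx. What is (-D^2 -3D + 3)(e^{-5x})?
- 7 e^{- 5 x}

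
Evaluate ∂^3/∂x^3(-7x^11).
- 6930 x^{8}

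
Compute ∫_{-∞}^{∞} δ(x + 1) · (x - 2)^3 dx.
-27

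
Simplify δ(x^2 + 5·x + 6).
\frac{\delta(x + 3) + \delta(x + 2)}{1}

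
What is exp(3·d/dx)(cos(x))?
\cos{\left(x + 3 \right)}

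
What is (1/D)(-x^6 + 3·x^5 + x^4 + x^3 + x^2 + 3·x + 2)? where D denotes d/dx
- \frac{x^{7}}{7} + \frac{x^{6}}{2} + \frac{x^{5}}{5} + \frac{x^{4}}{4} + \frac{x^{3}}{3} + \frac{3 x^{2}}{2} + 2 x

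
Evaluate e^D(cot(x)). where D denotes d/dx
\cot{\left(x + 1 \right)}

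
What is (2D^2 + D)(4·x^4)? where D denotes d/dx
16 x^{2} \left(x + 6\right)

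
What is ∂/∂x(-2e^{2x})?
- 4 e^{2 x}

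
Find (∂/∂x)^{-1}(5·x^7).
\frac{5 x^{8}}{8}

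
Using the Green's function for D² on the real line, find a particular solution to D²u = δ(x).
\frac{|x|}{2}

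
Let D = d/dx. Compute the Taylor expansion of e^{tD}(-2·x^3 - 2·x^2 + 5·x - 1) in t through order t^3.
- 2 t^{3} - t^{2} \left(6 x + 2\right) - t \left(6 x^{2} + 4 x - 5\right) - 2 x^{3} - 2 x^{2} + 5 x - 1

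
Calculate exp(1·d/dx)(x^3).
x^{3} + 3 x^{2} + 3 x + 1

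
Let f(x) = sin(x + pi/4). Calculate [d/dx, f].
\cos{\left(x + \frac{\pi}{4} \right)}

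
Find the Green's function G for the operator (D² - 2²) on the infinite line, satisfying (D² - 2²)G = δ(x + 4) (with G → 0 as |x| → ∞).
-\frac{e^{-2|x + 4|}}{4}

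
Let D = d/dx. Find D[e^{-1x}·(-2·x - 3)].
\left(2 x + 1\right) e^{- x}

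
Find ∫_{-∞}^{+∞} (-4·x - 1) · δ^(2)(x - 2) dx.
0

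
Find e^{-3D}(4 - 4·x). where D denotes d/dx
16 - 4 x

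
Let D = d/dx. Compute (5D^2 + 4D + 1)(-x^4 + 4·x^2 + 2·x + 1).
- x^{4} - 16 x^{3} - 56 x^{2} + 34 x + 49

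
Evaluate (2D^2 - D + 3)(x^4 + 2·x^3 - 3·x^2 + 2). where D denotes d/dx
3 x^{4} + 2 x^{3} + 9 x^{2} + 30 x - 6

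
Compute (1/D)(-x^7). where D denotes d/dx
- \frac{x^{8}}{8}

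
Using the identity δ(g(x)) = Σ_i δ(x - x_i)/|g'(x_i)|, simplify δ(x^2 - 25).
\frac{\delta(x + 5) + \delta(x - 5)}{10}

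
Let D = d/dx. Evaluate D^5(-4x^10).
- 120960 x^{5}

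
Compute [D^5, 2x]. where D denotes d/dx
10D^{4}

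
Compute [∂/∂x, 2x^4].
8 x^{3}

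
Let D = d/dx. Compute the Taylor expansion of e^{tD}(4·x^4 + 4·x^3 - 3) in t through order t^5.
4 t^{4} + t^{3} \left(16 x + 4\right) + 12 t^{2} x \left(2 x + 1\right) + 4 t x^{2} \left(4 x + 3\right) + 4 x^{4} + 4 x^{3} - 3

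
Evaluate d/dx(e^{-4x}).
- 4 e^{- 4 x}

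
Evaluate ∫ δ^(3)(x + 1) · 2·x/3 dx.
0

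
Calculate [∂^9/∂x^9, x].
9\frac{d^{8}}{dx^{8}}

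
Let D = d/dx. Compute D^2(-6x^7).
- 252 x^{5}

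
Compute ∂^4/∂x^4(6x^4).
144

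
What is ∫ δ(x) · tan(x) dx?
0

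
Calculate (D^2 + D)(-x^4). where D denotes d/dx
4 x^{2} \left(- x - 3\right)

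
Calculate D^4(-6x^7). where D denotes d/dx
- 5040 x^{3}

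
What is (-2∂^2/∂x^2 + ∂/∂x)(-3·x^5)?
15 x^{3} \left(8 - x\right)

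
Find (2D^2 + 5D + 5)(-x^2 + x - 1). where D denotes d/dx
- 5 x^{2} - 5 x - 4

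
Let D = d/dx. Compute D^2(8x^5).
160 x^{3}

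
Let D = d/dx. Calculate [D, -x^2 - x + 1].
- 2 x - 1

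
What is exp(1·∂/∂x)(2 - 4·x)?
- 4 x - 2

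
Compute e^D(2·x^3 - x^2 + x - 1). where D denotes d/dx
2 x^{3} + 5 x^{2} + 5 x + 1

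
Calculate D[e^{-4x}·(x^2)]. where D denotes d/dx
2 x \left(1 - 2 x\right) e^{- 4 x}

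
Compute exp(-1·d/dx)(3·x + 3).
3 x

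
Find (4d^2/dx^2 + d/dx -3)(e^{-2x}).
11 e^{- 2 x}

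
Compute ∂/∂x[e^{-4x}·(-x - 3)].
\left(4 x + 11\right) e^{- 4 x}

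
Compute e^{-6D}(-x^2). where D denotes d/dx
- x^{2} + 12 x - 36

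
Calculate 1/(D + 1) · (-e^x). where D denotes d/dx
- \frac{e^{x}}{2}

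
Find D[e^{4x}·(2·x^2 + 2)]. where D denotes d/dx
4 \left(2 x^{2} + x + 2\right) e^{4 x}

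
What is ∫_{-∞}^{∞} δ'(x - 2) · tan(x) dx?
- \frac{1}{\cos^{2}{\left(2 \right)}}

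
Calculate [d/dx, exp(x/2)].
\frac{e^{\frac{x}{2}}}{2}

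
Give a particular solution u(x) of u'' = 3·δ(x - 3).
\frac{3|x - 3|}{2}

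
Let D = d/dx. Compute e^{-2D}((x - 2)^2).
x^{2} - 8 x + 16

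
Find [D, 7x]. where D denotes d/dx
7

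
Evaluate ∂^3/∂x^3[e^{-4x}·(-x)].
16 \left(4 x - 3\right) e^{- 4 x}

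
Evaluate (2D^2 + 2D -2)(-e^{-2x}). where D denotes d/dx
- 2 e^{- 2 x}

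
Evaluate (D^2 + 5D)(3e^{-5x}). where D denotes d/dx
0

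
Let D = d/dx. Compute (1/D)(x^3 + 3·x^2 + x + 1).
\frac{x^{4}}{4} + x^{3} + \frac{x^{2}}{2} + x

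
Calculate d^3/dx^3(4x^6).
480 x^{3}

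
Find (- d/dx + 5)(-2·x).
2 - 10 x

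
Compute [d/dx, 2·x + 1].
2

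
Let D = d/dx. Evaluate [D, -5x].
-5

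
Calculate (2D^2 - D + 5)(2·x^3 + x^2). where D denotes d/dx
10 x^{3} - x^{2} + 22 x + 4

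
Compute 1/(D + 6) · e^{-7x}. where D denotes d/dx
- e^{- 7 x}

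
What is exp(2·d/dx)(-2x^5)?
- 2 x^{5} - 20 x^{4} - 80 x^{3} - 160 x^{2} - 160 x - 64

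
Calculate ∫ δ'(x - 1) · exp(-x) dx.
e^{-1}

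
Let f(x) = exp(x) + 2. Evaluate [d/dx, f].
e^{x}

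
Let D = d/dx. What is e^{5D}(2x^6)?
2 x^{6} + 60 x^{5} + 750 x^{4} + 5000 x^{3} + 18750 x^{2} + 37500 x + 31250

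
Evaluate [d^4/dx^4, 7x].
28\frac{d^{3}}{dx^{3}}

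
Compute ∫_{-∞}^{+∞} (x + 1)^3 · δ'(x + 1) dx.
0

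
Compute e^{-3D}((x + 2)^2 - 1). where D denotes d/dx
x \left(x - 2\right)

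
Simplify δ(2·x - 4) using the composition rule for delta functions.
\frac{\delta(x - 2)}{2}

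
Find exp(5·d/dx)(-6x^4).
- 6 x^{4} - 120 x^{3} - 900 x^{2} - 3000 x - 3750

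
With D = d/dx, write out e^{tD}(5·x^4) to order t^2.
5 x^{2} \left(6 t^{2} + 4 t x + x^{2}\right)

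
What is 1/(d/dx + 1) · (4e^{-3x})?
- 2 e^{- 3 x}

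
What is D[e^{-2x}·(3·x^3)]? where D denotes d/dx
x^{2} \left(9 - 6 x\right) e^{- 2 x}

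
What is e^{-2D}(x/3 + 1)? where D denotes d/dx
\frac{x}{3} + \frac{1}{3}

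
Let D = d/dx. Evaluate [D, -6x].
-6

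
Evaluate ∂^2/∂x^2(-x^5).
- 20 x^{3}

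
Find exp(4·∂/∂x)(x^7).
x^{7} + 28 x^{6} + 336 x^{5} + 2240 x^{4} + 8960 x^{3} + 21504 x^{2} + 28672 x + 16384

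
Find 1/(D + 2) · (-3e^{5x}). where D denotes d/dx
- \frac{3 e^{5 x}}{7}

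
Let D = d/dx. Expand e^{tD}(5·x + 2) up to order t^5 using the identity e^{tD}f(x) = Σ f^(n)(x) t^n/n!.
5 t + 5 x + 2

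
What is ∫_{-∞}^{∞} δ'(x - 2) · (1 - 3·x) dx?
3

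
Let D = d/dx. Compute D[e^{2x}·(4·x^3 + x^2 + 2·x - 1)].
2 x \left(4 x^{2} + 7 x + 3\right) e^{2 x}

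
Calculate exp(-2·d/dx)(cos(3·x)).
\cos{\left(3 x - 6 \right)}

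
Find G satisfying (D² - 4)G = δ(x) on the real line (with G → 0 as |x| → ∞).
-\frac{e^{-2|x|}}{4}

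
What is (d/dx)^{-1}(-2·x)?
- x^{2}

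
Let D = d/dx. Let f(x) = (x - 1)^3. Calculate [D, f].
3 \left(x - 1\right)^{2}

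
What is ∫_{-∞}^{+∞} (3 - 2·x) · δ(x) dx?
3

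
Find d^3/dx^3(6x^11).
5940 x^{8}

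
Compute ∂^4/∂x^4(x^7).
840 x^{3}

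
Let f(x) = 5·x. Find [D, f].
5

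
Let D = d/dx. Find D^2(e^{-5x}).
25 e^{- 5 x}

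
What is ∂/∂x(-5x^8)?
- 40 x^{7}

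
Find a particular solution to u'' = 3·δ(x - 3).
\frac{3|x - 3|}{2}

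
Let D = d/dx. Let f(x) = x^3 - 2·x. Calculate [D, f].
3 x^{2} - 2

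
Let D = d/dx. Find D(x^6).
6 x^{5}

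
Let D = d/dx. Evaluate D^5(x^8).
6720 x^{3}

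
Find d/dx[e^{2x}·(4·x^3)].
x^{2} \left(8 x + 12\right) e^{2 x}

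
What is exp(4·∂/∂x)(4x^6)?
4 x^{6} + 96 x^{5} + 960 x^{4} + 5120 x^{3} + 15360 x^{2} + 24576 x + 16384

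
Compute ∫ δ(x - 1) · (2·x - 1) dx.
1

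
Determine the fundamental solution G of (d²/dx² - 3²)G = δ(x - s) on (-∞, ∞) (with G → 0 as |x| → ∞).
-\frac{e^{-3|x-s|}}{6}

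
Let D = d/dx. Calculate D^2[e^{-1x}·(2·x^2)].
2 \left(x^{2} - 4 x + 2\right) e^{- x}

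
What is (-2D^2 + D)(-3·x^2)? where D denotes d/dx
12 - 6 x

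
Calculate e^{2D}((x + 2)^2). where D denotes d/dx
x^{2} + 8 x + 16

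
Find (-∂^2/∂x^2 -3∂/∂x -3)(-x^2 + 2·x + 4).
3 x^{2} - 16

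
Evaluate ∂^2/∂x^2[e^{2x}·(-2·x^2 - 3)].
8 \left(- x^{2} - 2 x - 2\right) e^{2 x}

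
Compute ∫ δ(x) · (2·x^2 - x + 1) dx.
1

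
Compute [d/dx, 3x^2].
6 x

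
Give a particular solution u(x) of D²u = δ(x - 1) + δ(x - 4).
\frac{|x - 1|}{2} + \frac{|x - 4|}{2}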